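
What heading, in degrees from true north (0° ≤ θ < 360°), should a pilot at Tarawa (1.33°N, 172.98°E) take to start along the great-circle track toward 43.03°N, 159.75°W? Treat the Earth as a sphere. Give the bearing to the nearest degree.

Δλ = -159.75 − 172.98 = -332.73°; wrapped into (−180°, 180°]: 27.27°.
θ = atan2( sin Δλ · cos φ₂ , cos φ₁ · sin φ₂ − sin φ₁ · cos φ₂ · cos Δλ )
  = atan2(0.33493, 0.66712) = 26.659° → normalised to [0°, 360°): 26.659°.

27°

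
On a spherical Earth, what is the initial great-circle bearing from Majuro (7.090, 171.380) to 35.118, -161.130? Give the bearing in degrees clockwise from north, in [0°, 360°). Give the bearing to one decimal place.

Δλ = -161.130 − 171.380 = -332.510°; wrapped into (−180°, 180°]: 27.490°.
θ = atan2( sin Δλ · cos φ₂ , cos φ₁ · sin φ₂ − sin φ₁ · cos φ₂ · cos Δλ )
  = atan2(0.37757, 0.48130) = 38.113° → normalised to [0°, 360°): 38.113°.

38.1°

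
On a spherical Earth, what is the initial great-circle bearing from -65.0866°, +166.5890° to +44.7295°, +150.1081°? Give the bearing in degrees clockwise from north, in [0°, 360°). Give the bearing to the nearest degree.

348°

Δλ = 150.1081 − 166.5890 = -16.4809°.
θ = atan2( sin Δλ · cos φ₂ , cos φ₁ · sin φ₂ − sin φ₁ · cos φ₂ · cos Δλ )
  = atan2(-0.20155, 0.91431) = -12.431° → normalised to [0°, 360°): 347.569°.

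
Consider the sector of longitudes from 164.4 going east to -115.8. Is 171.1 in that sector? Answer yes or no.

Band width going east from +164.4° to -115.8°: ((-115.8 − 164.4) mod 360) = 79.8°.
Offset of +171.1° east of the west edge: ((171.1 − 164.4) mod 360) = 6.7°.
6.7° ≤ 79.8° ⇒ inside.

Yes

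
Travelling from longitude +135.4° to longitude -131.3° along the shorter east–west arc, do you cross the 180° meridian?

Yes

Naïve |-131.3 − 135.4| = 266.7° > 180°, so the shorter arc goes the other way round — across 180°.
Signed shortest Δλ = ((-131.3 − 135.4 + 180) mod 360) − 180 = 93.3°.
Going east by 93.3° from +135.4° passes through 180° before reaching -131.3°.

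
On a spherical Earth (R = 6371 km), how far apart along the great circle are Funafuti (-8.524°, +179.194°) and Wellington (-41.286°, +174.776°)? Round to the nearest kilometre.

3669 km

Δλ = 174.776 − 179.194 = -4.418°.
Δφ = -41.286 − -8.524 = -32.762°.
a = sin²(Δφ/2) + cos φ₁ · cos φ₂ · sin²(Δλ/2) = 0.080641.
c = 2·atan2(√a, √(1−a)) = 0.57587 rad → d = 6371·c ≈ 3668.88 km.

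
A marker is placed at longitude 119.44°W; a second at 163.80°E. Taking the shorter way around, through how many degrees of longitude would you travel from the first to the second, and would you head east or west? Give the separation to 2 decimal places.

Raw difference: 163.80 − -119.44 = 283.24°.
Normalise into (−180°, 180°]: 283.24° − 360° = -76.76°.
Negative ⇒ the second point lies to the west; separation 76.76°.

76.76° west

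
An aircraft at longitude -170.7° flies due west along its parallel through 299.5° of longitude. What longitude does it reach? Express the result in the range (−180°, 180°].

Start at -170.7°; shift −299.5° → -470.2°.
-470.2° lies outside (−180°, 180°]; add 360° → -110.2°.

-110.2°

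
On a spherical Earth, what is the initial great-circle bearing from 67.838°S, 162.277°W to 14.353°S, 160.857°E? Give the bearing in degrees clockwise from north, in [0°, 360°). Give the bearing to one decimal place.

Δλ = 160.857 − -162.277 = 323.134°; wrapped into (−180°, 180°]: -36.866°.
θ = atan2( sin Δλ · cos φ₂ , cos φ₁ · sin φ₂ − sin φ₁ · cos φ₂ · cos Δλ )
  = atan2(-0.58122, 0.62429) = -42.954° → normalised to [0°, 360°): 317.046°.

317.0°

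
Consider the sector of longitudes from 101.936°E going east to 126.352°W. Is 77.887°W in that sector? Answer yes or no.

No

Band width going east from +101.936° to -126.352°: ((-126.352 − 101.936) mod 360) = 131.712°.
Offset of -77.887° east of the west edge: ((-77.887 − 101.936) mod 360) = 180.177°.
180.177° > 131.712° ⇒ outside.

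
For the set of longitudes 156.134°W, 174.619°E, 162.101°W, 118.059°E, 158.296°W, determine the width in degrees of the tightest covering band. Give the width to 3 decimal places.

Sort the longitudes: -162.101°, -158.296°, -156.134°, +118.059°, +174.619°.
Eastward gaps between consecutive values (wrapping around): 3.805°, 2.162°, 274.193°, 56.560°, 23.280°.
Largest gap = 274.193° ⇒ minimal covering band is its complement: 360° − 274.193° = 85.807°.
Band runs from +118.059° eastward to -156.134°, crossing the antimeridian.

85.807°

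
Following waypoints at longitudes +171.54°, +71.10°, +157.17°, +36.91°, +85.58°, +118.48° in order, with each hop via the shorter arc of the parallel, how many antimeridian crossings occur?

0

Leg 1: +171.54° → +71.10°, shortest Δλ = -100.44° (west) — does not cross 180°.
Leg 2: +71.10° → +157.17°, shortest Δλ = 86.07° (east) — does not cross 180°.
Leg 3: +157.17° → +36.91°, shortest Δλ = -120.26° (west) — does not cross 180°.
Leg 4: +36.91° → +85.58°, shortest Δλ = 48.67° (east) — does not cross 180°.
Leg 5: +85.58° → +118.48°, shortest Δλ = 32.9° (east) — does not cross 180°.
Total crossings: 0.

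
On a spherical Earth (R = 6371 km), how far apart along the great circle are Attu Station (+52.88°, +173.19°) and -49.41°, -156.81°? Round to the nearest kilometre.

Δλ = -156.81 − 173.19 = -330.00°; wrapped into (−180°, 180°]: 30.00°.
Δφ = -49.41 − 52.88 = -102.29°.
a = sin²(Δφ/2) + cos φ₁ · cos φ₂ · sin²(Δλ/2) = 0.632733.
c = 2·atan2(√a, √(1−a)) = 1.83948 rad → d = 6371·c ≈ 11719.35 km.

11719 km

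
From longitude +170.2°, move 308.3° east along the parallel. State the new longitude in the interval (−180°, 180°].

+118.5°

Start at +170.2°; shift +308.3° → +478.5°.
+478.5° lies outside (−180°, 180°]; subtract 360° → +118.5°.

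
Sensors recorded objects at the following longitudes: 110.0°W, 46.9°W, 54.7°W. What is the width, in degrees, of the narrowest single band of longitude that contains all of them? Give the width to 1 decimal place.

63.1°

Sort the longitudes: -110.0°, -54.7°, -46.9°.
Eastward gaps between consecutive values (wrapping around): 55.3°, 7.8°, 296.9°.
Largest gap = 296.9° ⇒ minimal covering band is its complement: 360° − 296.9° = 63.1°.
Band runs from -110.0° eastward to -46.9°.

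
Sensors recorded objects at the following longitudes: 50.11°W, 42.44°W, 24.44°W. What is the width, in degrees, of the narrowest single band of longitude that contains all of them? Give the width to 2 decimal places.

25.67°

Sort the longitudes: -50.11°, -42.44°, -24.44°.
Eastward gaps between consecutive values (wrapping around): 7.67°, 18.00°, 334.33°.
Largest gap = 334.33° ⇒ minimal covering band is its complement: 360° − 334.33° = 25.67°.
Band runs from -50.11° eastward to -24.44°.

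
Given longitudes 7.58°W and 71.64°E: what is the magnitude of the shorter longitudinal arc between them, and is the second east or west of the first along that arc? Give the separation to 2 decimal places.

79.22° east

Raw difference: 71.64 − -7.58 = 79.22°.
Normalise into (−180°, 180°]: 79.22° stays 79.22°.
Positive ⇒ the second point lies to the east; separation 79.22°.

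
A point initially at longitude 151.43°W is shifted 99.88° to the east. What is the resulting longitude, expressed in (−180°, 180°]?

Start at -151.43°; shift +99.88° → -51.55°.
-51.55° already lies in (−180°, 180°].

51.55°W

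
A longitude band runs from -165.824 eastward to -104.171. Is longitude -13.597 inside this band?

No

Band width going east from -165.824° to -104.171°: ((-104.171 − -165.824) mod 360) = 61.653°.
Offset of -13.597° east of the west edge: ((-13.597 − -165.824) mod 360) = 152.227°.
152.227° > 61.653° ⇒ outside.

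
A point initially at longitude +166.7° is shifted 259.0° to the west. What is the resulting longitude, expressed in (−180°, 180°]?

Start at +166.7°; shift −259.0° → -92.3°.
-92.3° already lies in (−180°, 180°].

-92.3°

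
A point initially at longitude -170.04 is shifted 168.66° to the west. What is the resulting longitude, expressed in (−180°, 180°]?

Start at -170.04°; shift −168.66° → -338.70°.
-338.70° lies outside (−180°, 180°]; add 360° → +21.30°.

+21.30°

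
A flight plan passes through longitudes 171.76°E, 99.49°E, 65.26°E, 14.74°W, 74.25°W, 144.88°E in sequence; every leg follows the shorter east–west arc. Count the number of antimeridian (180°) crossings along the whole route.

Leg 1: +171.76° → +99.49°, shortest Δλ = -72.27° (west) — does not cross 180°.
Leg 2: +99.49° → +65.26°, shortest Δλ = -34.23° (west) — does not cross 180°.
Leg 3: +65.26° → -14.74°, shortest Δλ = -80.0° (west) — does not cross 180°.
Leg 4: -14.74° → -74.25°, shortest Δλ = -59.51° (west) — does not cross 180°.
Leg 5: -74.25° → +144.88°, shortest Δλ = -140.87° (west) — crosses 180°.
Total crossings: 1.

1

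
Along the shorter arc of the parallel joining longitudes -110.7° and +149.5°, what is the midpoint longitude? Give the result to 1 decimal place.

-160.6°

Signed shortest Δλ from -110.7° to +149.5° is -99.8°.
Midpoint longitude = -110.7° + (-99.8°)/2 = -110.7° − 49.9° = -160.6°.
(The naïve average (-110.7 + +149.5)/2 = 19.4° is on the wrong side of the globe.)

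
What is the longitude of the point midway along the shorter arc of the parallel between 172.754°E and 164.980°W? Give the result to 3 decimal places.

176.113°W

Signed shortest Δλ from +172.754° to -164.980° is +22.266°.
Midpoint longitude = +172.754° + (+22.266°)/2 = +172.754° + 11.133° = +183.887°.
Normalise into (−180°, 180°]: -176.113°.
(The naïve average (+172.754 + -164.980)/2 = 3.887° is on the wrong side of the globe.)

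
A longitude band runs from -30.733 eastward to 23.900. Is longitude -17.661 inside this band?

Yes

Band width going east from -30.733° to +23.900°: ((23.900 − -30.733) mod 360) = 54.633°.
Offset of -17.661° east of the west edge: ((-17.661 − -30.733) mod 360) = 13.072°.
13.072° ≤ 54.633° ⇒ inside.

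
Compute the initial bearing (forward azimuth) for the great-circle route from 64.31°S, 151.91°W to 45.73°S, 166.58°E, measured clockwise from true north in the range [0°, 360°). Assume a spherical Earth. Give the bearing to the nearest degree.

289°

Δλ = 166.58 − -151.91 = 318.49°; wrapped into (−180°, 180°]: -41.51°.
θ = atan2( sin Δλ · cos φ₂ , cos φ₁ · sin φ₂ − sin φ₁ · cos φ₂ · cos Δλ )
  = atan2(-0.46263, 0.16064) = -70.851° → normalised to [0°, 360°): 289.149°.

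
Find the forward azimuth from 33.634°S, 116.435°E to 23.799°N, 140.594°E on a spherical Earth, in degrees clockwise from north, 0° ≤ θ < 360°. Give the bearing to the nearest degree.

Δλ = 140.594 − 116.435 = 24.159°.
θ = atan2( sin Δλ · cos φ₂ , cos φ₁ · sin φ₂ − sin φ₁ · cos φ₂ · cos Δλ )
  = atan2(0.37447, 0.79837) = 25.128° → normalised to [0°, 360°): 25.128°.

25°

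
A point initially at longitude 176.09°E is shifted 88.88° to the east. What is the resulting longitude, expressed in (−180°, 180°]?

Start at +176.09°; shift +88.88° → +264.97°.
+264.97° lies outside (−180°, 180°]; subtract 360° → -95.03°.

95.03°W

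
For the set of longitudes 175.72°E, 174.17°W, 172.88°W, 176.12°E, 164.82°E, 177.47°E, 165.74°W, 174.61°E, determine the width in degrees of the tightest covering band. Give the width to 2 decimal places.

29.44°

Sort the longitudes: -174.17°, -172.88°, -165.74°, +164.82°, +174.61°, +175.72°, +176.12°, +177.47°.
Eastward gaps between consecutive values (wrapping around): 1.29°, 7.14°, 330.56°, 9.79°, 1.11°, 0.40°, 1.35°, 8.36°.
Largest gap = 330.56° ⇒ minimal covering band is its complement: 360° − 330.56° = 29.44°.
Band runs from +164.82° eastward to -165.74°, crossing the antimeridian.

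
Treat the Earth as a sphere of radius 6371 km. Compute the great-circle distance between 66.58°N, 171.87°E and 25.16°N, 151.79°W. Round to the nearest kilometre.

Δλ = -151.79 − 171.87 = -323.66°; wrapped into (−180°, 180°]: 36.34°.
Δφ = 25.16 − 66.58 = -41.42°.
a = sin²(Δφ/2) + cos φ₁ · cos φ₂ · sin²(Δλ/2) = 0.160044.
c = 2·atan2(√a, √(1−a)) = 0.82315 rad → d = 6371·c ≈ 5244.31 km.

5244 km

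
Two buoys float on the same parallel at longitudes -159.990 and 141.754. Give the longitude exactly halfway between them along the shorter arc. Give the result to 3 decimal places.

Signed shortest Δλ from -159.990° to +141.754° is -58.256°.
Midpoint longitude = -159.990° + (-58.256°)/2 = -159.990° − 29.128° = -189.118°.
Normalise into (−180°, 180°]: +170.882°.
(The naïve average (-159.990 + +141.754)/2 = -9.118° is on the wrong side of the globe.)

+170.882°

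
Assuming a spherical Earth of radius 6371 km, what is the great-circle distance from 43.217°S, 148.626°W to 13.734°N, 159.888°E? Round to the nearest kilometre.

Δλ = 159.888 − -148.626 = 308.514°; wrapped into (−180°, 180°]: -51.486°.
Δφ = 13.734 − -43.217 = 56.951°.
a = sin²(Δφ/2) + cos φ₁ · cos φ₂ · sin²(Δλ/2) = 0.360871.
c = 2·atan2(√a, √(1−a)) = 1.28882 rad → d = 6371·c ≈ 8211.04 km.

8211 km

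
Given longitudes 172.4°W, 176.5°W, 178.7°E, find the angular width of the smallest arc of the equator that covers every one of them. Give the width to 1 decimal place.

Sort the longitudes: -176.5°, -172.4°, +178.7°.
Eastward gaps between consecutive values (wrapping around): 4.1°, 351.1°, 4.8°.
Largest gap = 351.1° ⇒ minimal covering band is its complement: 360° − 351.1° = 8.9°.
Band runs from +178.7° eastward to -172.4°, crossing the antimeridian.

8.9°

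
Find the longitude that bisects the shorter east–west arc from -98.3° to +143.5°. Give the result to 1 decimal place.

Signed shortest Δλ from -98.3° to +143.5° is -118.2°.
Midpoint longitude = -98.3° + (-118.2°)/2 = -98.3° − 59.1° = -157.4°.
(The naïve average (-98.3 + +143.5)/2 = 22.6° is on the wrong side of the globe.)

-157.4°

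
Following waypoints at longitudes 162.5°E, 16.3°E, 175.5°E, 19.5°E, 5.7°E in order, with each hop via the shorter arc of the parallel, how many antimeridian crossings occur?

Leg 1: +162.5° → +16.3°, shortest Δλ = -146.2° (west) — does not cross 180°.
Leg 2: +16.3° → +175.5°, shortest Δλ = 159.2° (east) — does not cross 180°.
Leg 3: +175.5° → +19.5°, shortest Δλ = -156.0° (west) — does not cross 180°.
Leg 4: +19.5° → +5.7°, shortest Δλ = -13.8° (west) — does not cross 180°.
Total crossings: 0.

0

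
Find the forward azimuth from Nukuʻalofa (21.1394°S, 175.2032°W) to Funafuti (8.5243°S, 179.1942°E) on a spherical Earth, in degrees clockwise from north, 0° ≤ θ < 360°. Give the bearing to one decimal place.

336.0°

Δλ = 179.1942 − -175.2032 = 354.3974°; wrapped into (−180°, 180°]: -5.6026°.
θ = atan2( sin Δλ · cos φ₂ , cos φ₁ · sin φ₂ − sin φ₁ · cos φ₂ · cos Δλ )
  = atan2(-0.09655, 0.21670) = -24.015° → normalised to [0°, 360°): 335.985°.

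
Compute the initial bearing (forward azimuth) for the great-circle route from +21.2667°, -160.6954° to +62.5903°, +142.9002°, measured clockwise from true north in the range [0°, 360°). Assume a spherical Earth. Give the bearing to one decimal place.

332.4°

Δλ = 142.9002 − -160.6954 = 303.5956°; wrapped into (−180°, 180°]: -56.4044°.
θ = atan2( sin Δλ · cos φ₂ , cos φ₁ · sin φ₂ − sin φ₁ · cos φ₂ · cos Δλ )
  = atan2(-0.38345, 0.73489) = -27.555° → normalised to [0°, 360°): 332.445°.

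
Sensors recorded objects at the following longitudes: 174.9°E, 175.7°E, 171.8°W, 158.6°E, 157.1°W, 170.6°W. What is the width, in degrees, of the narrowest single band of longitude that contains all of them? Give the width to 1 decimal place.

Sort the longitudes: -171.8°, -170.6°, -157.1°, +158.6°, +174.9°, +175.7°.
Eastward gaps between consecutive values (wrapping around): 1.2°, 13.5°, 315.7°, 16.3°, 0.8°, 12.5°.
Largest gap = 315.7° ⇒ minimal covering band is its complement: 360° − 315.7° = 44.3°.
Band runs from +158.6° eastward to -157.1°, crossing the antimeridian.

44.3°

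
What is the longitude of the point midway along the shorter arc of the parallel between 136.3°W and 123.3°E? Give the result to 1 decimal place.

Signed shortest Δλ from -136.3° to +123.3° is -100.4°.
Midpoint longitude = -136.3° + (-100.4°)/2 = -136.3° − 50.2° = -186.5°.
Normalise into (−180°, 180°]: +173.5°.
(The naïve average (-136.3 + +123.3)/2 = -6.5° is on the wrong side of the globe.)

173.5°E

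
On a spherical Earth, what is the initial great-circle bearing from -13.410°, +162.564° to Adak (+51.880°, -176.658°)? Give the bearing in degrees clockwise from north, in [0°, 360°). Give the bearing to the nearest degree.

14°

Δλ = -176.658 − 162.564 = -339.222°; wrapped into (−180°, 180°]: 20.778°.
θ = atan2( sin Δλ · cos φ₂ , cos φ₁ · sin φ₂ − sin φ₁ · cos φ₂ · cos Δλ )
  = atan2(0.21899, 0.89912) = 13.688° → normalised to [0°, 360°): 13.688°.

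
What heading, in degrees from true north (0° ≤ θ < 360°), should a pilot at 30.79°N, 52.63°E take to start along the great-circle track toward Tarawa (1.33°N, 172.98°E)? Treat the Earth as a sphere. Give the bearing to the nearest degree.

72°

Δλ = 172.98 − 52.63 = 120.35°.
θ = atan2( sin Δλ · cos φ₂ , cos φ₁ · sin φ₂ − sin φ₁ · cos φ₂ · cos Δλ )
  = atan2(0.86272, 0.27852) = 72.108° → normalised to [0°, 360°): 72.108°.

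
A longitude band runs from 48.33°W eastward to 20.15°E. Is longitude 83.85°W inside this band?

Band width going east from -48.33° to +20.15°: ((20.15 − -48.33) mod 360) = 68.48°.
Offset of -83.85° east of the west edge: ((-83.85 − -48.33) mod 360) = 324.48°.
324.48° > 68.48° ⇒ outside.

No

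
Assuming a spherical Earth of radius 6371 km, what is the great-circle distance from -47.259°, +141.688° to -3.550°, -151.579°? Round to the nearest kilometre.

7979 km

Δλ = -151.579 − 141.688 = -293.267°; wrapped into (−180°, 180°]: 66.733°.
Δφ = -3.550 − -47.259 = 43.709°.
a = sin²(Δφ/2) + cos φ₁ · cos φ₂ · sin²(Δλ/2) = 0.343474.
c = 2·atan2(√a, √(1−a)) = 1.25239 rad → d = 6371·c ≈ 7978.98 km.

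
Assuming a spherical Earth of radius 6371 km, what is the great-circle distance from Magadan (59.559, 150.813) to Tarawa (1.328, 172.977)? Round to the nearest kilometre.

Δλ = 172.977 − 150.813 = 22.164°.
Δφ = 1.328 − 59.559 = -58.231°.
a = sin²(Δφ/2) + cos φ₁ · cos φ₂ · sin²(Δλ/2) = 0.255466.
c = 2·atan2(√a, √(1−a)) = 1.05977 rad → d = 6371·c ≈ 6751.83 km.

6752 km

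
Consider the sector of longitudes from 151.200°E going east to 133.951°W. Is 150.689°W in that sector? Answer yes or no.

Band width going east from +151.200° to -133.951°: ((-133.951 − 151.200) mod 360) = 74.849°.
Offset of -150.689° east of the west edge: ((-150.689 − 151.200) mod 360) = 58.111°.
58.111° ≤ 74.849° ⇒ inside.

Yes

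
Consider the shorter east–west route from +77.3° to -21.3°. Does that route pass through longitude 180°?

Signed shortest Δλ = ((-21.3 − 77.3 + 180) mod 360) − 180 = -98.6°.
Going west by 98.6° from +77.3° reaches -21.3° without touching 180°.

No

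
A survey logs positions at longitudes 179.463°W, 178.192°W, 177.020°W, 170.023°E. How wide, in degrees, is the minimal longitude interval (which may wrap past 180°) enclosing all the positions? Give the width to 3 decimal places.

Sort the longitudes: -179.463°, -178.192°, -177.020°, +170.023°.
Eastward gaps between consecutive values (wrapping around): 1.271°, 1.172°, 347.043°, 10.514°.
Largest gap = 347.043° ⇒ minimal covering band is its complement: 360° − 347.043° = 12.957°.
Band runs from +170.023° eastward to -177.020°, crossing the antimeridian.

12.957°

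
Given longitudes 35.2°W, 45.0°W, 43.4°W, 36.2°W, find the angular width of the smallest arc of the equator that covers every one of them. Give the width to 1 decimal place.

Sort the longitudes: -45.0°, -43.4°, -36.2°, -35.2°.
Eastward gaps between consecutive values (wrapping around): 1.6°, 7.2°, 1.0°, 350.2°.
Largest gap = 350.2° ⇒ minimal covering band is its complement: 360° − 350.2° = 9.8°.
Band runs from -45.0° eastward to -35.2°.

9.8°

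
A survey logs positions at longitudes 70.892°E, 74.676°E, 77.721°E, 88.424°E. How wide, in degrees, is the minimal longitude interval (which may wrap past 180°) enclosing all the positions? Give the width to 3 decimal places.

17.532°

Sort the longitudes: +70.892°, +74.676°, +77.721°, +88.424°.
Eastward gaps between consecutive values (wrapping around): 3.784°, 3.045°, 10.703°, 342.468°.
Largest gap = 342.468° ⇒ minimal covering band is its complement: 360° − 342.468° = 17.532°.
Band runs from +70.892° eastward to +88.424°.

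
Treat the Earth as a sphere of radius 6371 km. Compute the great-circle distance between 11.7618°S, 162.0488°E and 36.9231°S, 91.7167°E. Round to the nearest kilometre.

7484 km

Δλ = 91.7167 − 162.0488 = -70.3321°.
Δφ = -36.9231 − -11.7618 = -25.1613°.
a = sin²(Δφ/2) + cos φ₁ · cos φ₂ · sin²(Δλ/2) = 0.307063.
c = 2·atan2(√a, √(1−a)) = 1.17464 rad → d = 6371·c ≈ 7483.64 km.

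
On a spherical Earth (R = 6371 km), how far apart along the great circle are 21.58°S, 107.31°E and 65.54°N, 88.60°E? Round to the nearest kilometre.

Δλ = 88.60 − 107.31 = -18.71°.
Δφ = 65.54 − -21.58 = 87.12°.
a = sin²(Δφ/2) + cos φ₁ · cos φ₂ · sin²(Δλ/2) = 0.485052.
c = 2·atan2(√a, √(1−a)) = 1.54089 rad → d = 6371·c ≈ 9817.04 km.

9817 km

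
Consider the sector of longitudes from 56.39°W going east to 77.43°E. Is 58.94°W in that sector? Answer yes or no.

Band width going east from -56.39° to +77.43°: ((77.43 − -56.39) mod 360) = 133.82°.
Offset of -58.94° east of the west edge: ((-58.94 − -56.39) mod 360) = 357.45°.
357.45° > 133.82° ⇒ outside.

No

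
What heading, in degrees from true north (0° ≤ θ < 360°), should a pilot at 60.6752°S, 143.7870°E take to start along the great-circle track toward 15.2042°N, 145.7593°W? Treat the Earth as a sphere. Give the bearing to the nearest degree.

Δλ = -145.7593 − 143.7870 = -289.5463°; wrapped into (−180°, 180°]: 70.4537°.
θ = atan2( sin Δλ · cos φ₂ , cos φ₁ · sin φ₂ − sin φ₁ · cos φ₂ · cos Δλ )
  = atan2(0.90939, 0.40993) = 65.735° → normalised to [0°, 360°): 65.735°.

66°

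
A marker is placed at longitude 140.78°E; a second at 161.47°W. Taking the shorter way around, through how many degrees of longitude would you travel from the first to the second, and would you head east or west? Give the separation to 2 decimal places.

57.75° east

Raw difference: -161.47 − 140.78 = -302.25°.
Normalise into (−180°, 180°]: -302.25° + 360° = 57.75°.
Positive ⇒ the second point lies to the east; separation 57.75°.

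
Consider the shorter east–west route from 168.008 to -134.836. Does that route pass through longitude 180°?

Yes

Naïve |-134.836 − 168.008| = 302.844° > 180°, so the shorter arc goes the other way round — across 180°.
Signed shortest Δλ = ((-134.836 − 168.008 + 180) mod 360) − 180 = 57.156°.
Going east by 57.156° from +168.008° passes through 180° before reaching -134.836°.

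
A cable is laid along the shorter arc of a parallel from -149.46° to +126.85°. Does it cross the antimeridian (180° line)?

Naïve |126.85 − -149.46| = 276.31° > 180°, so the shorter arc goes the other way round — across 180°.
Signed shortest Δλ = ((126.85 − -149.46 + 180) mod 360) − 180 = -83.69°.
Going west by 83.69° from -149.46° passes through 180° before reaching +126.85°.

Yes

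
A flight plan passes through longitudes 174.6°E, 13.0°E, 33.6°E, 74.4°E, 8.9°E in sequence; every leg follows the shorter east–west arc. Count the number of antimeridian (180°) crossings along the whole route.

0

Leg 1: +174.6° → +13.0°, shortest Δλ = -161.6° (west) — does not cross 180°.
Leg 2: +13.0° → +33.6°, shortest Δλ = 20.6° (east) — does not cross 180°.
Leg 3: +33.6° → +74.4°, shortest Δλ = 40.8° (east) — does not cross 180°.
Leg 4: +74.4° → +8.9°, shortest Δλ = -65.5° (west) — does not cross 180°.
Total crossings: 0.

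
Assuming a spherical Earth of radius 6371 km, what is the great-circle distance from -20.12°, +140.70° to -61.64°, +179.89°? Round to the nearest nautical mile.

Δλ = 179.89 − 140.70 = 39.19°.
Δφ = -61.64 − -20.12 = -41.52°.
a = sin²(Δφ/2) + cos φ₁ · cos φ₂ · sin²(Δλ/2) = 0.175803.
c = 2·atan2(√a, √(1−a)) = 0.86532 rad → d = 6371·c ≈ 5512.98 km ≈ 2976.77 nmi.

2977 nmi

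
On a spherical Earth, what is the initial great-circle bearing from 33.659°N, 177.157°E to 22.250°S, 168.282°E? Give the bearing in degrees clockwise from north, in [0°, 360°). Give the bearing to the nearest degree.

Δλ = 168.282 − 177.157 = -8.875°.
θ = atan2( sin Δλ · cos φ₂ , cos φ₁ · sin φ₂ − sin φ₁ · cos φ₂ · cos Δλ )
  = atan2(-0.14279, -0.82201) = -170.145° → normalised to [0°, 360°): 189.855°.

190°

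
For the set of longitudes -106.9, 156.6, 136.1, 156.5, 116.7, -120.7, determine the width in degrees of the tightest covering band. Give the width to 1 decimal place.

Sort the longitudes: -120.7°, -106.9°, +116.7°, +136.1°, +156.5°, +156.6°.
Eastward gaps between consecutive values (wrapping around): 13.8°, 223.6°, 19.4°, 20.4°, 0.1°, 82.7°.
Largest gap = 223.6° ⇒ minimal covering band is its complement: 360° − 223.6° = 136.4°.
Band runs from +116.7° eastward to -106.9°, crossing the antimeridian.

136.4°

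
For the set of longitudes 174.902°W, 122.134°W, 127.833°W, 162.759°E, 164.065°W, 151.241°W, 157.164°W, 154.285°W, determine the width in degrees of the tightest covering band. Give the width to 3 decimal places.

75.107°

Sort the longitudes: -174.902°, -164.065°, -157.164°, -154.285°, -151.241°, -127.833°, -122.134°, +162.759°.
Eastward gaps between consecutive values (wrapping around): 10.837°, 6.901°, 2.879°, 3.044°, 23.408°, 5.699°, 284.893°, 22.339°.
Largest gap = 284.893° ⇒ minimal covering band is its complement: 360° − 284.893° = 75.107°.
Band runs from +162.759° eastward to -122.134°, crossing the antimeridian.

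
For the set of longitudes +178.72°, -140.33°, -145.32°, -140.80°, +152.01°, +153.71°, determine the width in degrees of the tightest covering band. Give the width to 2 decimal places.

67.66°

Sort the longitudes: -145.32°, -140.80°, -140.33°, +152.01°, +153.71°, +178.72°.
Eastward gaps between consecutive values (wrapping around): 4.52°, 0.47°, 292.34°, 1.70°, 25.01°, 35.96°.
Largest gap = 292.34° ⇒ minimal covering band is its complement: 360° − 292.34° = 67.66°.
Band runs from +152.01° eastward to -140.33°, crossing the antimeridian.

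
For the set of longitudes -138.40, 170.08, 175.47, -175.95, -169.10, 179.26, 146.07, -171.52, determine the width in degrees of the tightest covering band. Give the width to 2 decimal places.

Sort the longitudes: -175.95°, -171.52°, -169.10°, -138.40°, +146.07°, +170.08°, +175.47°, +179.26°.
Eastward gaps between consecutive values (wrapping around): 4.43°, 2.42°, 30.70°, 284.47°, 24.01°, 5.39°, 3.79°, 4.79°.
Largest gap = 284.47° ⇒ minimal covering band is its complement: 360° − 284.47° = 75.53°.
Band runs from +146.07° eastward to -138.40°, crossing the antimeridian.

75.53°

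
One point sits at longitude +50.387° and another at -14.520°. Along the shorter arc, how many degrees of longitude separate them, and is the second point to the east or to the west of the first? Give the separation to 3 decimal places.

Raw difference: -14.520 − 50.387 = -64.907°.
Normalise into (−180°, 180°]: -64.907° stays -64.907°.
Negative ⇒ the second point lies to the west; separation 64.907°.

64.907° west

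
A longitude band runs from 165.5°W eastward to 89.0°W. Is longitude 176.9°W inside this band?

Band width going east from -165.5° to -89.0°: ((-89.0 − -165.5) mod 360) = 76.5°.
Offset of -176.9° east of the west edge: ((-176.9 − -165.5) mod 360) = 348.6°.
348.6° > 76.5° ⇒ outside.

No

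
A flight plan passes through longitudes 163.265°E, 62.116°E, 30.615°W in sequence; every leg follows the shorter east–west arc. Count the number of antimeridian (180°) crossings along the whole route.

0

Leg 1: +163.265° → +62.116°, shortest Δλ = -101.149° (west) — does not cross 180°.
Leg 2: +62.116° → -30.615°, shortest Δλ = -92.731° (west) — does not cross 180°.
Total crossings: 0.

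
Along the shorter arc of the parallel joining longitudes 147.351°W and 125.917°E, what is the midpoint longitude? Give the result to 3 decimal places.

169.283°E

Signed shortest Δλ from -147.351° to +125.917° is -86.732°.
Midpoint longitude = -147.351° + (-86.732°)/2 = -147.351° − 43.366° = -190.717°.
Normalise into (−180°, 180°]: +169.283°.
(The naïve average (-147.351 + +125.917)/2 = -10.717° is on the wrong side of the globe.)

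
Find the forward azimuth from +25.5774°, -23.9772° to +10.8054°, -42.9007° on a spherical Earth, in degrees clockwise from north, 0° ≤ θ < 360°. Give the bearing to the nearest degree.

Δλ = -42.9007 − -23.9772 = -18.9235°.
θ = atan2( sin Δλ · cos φ₂ , cos φ₁ · sin φ₂ − sin φ₁ · cos φ₂ · cos Δλ )
  = atan2(-0.31856, -0.23205) = -126.072° → normalised to [0°, 360°): 233.928°.

234°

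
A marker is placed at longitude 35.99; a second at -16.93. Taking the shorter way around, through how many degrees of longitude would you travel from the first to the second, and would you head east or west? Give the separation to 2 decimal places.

52.92° west

Raw difference: -16.93 − 35.99 = -52.92°.
Normalise into (−180°, 180°]: -52.92° stays -52.92°.
Negative ⇒ the second point lies to the west; separation 52.92°.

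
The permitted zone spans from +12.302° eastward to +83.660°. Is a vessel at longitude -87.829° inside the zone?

Band width going east from +12.302° to +83.660°: ((83.660 − 12.302) mod 360) = 71.358°.
Offset of -87.829° east of the west edge: ((-87.829 − 12.302) mod 360) = 259.869°.
259.869° > 71.358° ⇒ outside.

No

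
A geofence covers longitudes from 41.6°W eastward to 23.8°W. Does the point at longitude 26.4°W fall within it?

Yes

Band width going east from -41.6° to -23.8°: ((-23.8 − -41.6) mod 360) = 17.8°.
Offset of -26.4° east of the west edge: ((-26.4 − -41.6) mod 360) = 15.2°.
15.2° ≤ 17.8° ⇒ inside.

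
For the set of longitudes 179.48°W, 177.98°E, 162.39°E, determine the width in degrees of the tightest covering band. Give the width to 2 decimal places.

18.13°

Sort the longitudes: -179.48°, +162.39°, +177.98°.
Eastward gaps between consecutive values (wrapping around): 341.87°, 15.59°, 2.54°.
Largest gap = 341.87° ⇒ minimal covering band is its complement: 360° − 341.87° = 18.13°.
Band runs from +162.39° eastward to -179.48°, crossing the antimeridian.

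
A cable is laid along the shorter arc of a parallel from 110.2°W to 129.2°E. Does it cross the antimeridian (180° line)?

Naïve |129.2 − -110.2| = 239.4° > 180°, so the shorter arc goes the other way round — across 180°.
Signed shortest Δλ = ((129.2 − -110.2 + 180) mod 360) − 180 = -120.6°.
Going west by 120.6° from -110.2° passes through 180° before reaching +129.2°.

Yes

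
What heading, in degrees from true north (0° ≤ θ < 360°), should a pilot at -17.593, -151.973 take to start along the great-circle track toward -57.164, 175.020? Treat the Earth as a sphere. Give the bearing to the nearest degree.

Δλ = 175.020 − -151.973 = 326.993°; wrapped into (−180°, 180°]: -33.007°.
θ = atan2( sin Δλ · cos φ₂ , cos φ₁ · sin φ₂ − sin φ₁ · cos φ₂ · cos Δλ )
  = atan2(-0.29538, -0.66349) = -156.002° → normalised to [0°, 360°): 203.998°.

204°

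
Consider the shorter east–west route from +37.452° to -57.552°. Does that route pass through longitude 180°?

Signed shortest Δλ = ((-57.552 − 37.452 + 180) mod 360) − 180 = -95.004°.
Going west by 95.004° from +37.452° reaches -57.552° without touching 180°.

No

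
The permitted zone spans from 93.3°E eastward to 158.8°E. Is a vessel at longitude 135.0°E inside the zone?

Yes

Band width going east from +93.3° to +158.8°: ((158.8 − 93.3) mod 360) = 65.5°.
Offset of +135.0° east of the west edge: ((135.0 − 93.3) mod 360) = 41.7°.
41.7° ≤ 65.5° ⇒ inside.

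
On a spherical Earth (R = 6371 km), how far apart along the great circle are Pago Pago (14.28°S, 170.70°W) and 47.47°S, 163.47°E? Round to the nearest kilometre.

Δλ = 163.47 − -170.70 = 334.17°; wrapped into (−180°, 180°]: -25.83°.
Δφ = -47.47 − -14.28 = -33.19°.
a = sin²(Δφ/2) + cos φ₁ · cos φ₂ · sin²(Δλ/2) = 0.114295.
c = 2·atan2(√a, √(1−a)) = 0.68974 rad → d = 6371·c ≈ 4394.34 km.

4394 km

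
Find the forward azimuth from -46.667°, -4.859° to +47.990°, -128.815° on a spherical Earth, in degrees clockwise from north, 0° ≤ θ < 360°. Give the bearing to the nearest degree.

Δλ = -128.815 − -4.859 = -123.956°.
θ = atan2( sin Δλ · cos φ₂ , cos φ₁ · sin φ₂ − sin φ₁ · cos φ₂ · cos Δλ )
  = atan2(-0.55513, 0.23799) = -66.795° → normalised to [0°, 360°): 293.205°.

293°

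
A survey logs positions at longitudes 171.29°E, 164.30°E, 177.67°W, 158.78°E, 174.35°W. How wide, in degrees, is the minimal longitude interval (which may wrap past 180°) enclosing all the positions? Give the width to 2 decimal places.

Sort the longitudes: -177.67°, -174.35°, +158.78°, +164.30°, +171.29°.
Eastward gaps between consecutive values (wrapping around): 3.32°, 333.13°, 5.52°, 6.99°, 11.04°.
Largest gap = 333.13° ⇒ minimal covering band is its complement: 360° − 333.13° = 26.87°.
Band runs from +158.78° eastward to -174.35°, crossing the antimeridian.

26.87°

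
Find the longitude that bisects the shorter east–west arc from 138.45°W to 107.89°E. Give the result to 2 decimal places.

164.72°E

Signed shortest Δλ from -138.45° to +107.89° is -113.66°.
Midpoint longitude = -138.45° + (-113.66°)/2 = -138.45° − 56.83° = -195.28°.
Normalise into (−180°, 180°]: +164.72°.
(The naïve average (-138.45 + +107.89)/2 = -15.28° is on the wrong side of the globe.)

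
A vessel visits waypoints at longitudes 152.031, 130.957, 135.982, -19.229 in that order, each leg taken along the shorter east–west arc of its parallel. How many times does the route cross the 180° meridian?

Leg 1: +152.031° → +130.957°, shortest Δλ = -21.074° (west) — does not cross 180°.
Leg 2: +130.957° → +135.982°, shortest Δλ = 5.025° (east) — does not cross 180°.
Leg 3: +135.982° → -19.229°, shortest Δλ = -155.211° (west) — does not cross 180°.
Total crossings: 0.

0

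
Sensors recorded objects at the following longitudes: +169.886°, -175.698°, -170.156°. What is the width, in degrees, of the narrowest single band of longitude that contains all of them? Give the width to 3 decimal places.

Sort the longitudes: -175.698°, -170.156°, +169.886°.
Eastward gaps between consecutive values (wrapping around): 5.542°, 340.042°, 14.416°.
Largest gap = 340.042° ⇒ minimal covering band is its complement: 360° − 340.042° = 19.958°.
Band runs from +169.886° eastward to -170.156°, crossing the antimeridian.

19.958°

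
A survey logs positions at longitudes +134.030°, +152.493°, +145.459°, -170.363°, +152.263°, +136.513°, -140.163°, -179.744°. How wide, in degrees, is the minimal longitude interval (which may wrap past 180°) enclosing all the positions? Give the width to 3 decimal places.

Sort the longitudes: -179.744°, -170.363°, -140.163°, +134.030°, +136.513°, +145.459°, +152.263°, +152.493°.
Eastward gaps between consecutive values (wrapping around): 9.381°, 30.200°, 274.193°, 2.483°, 8.946°, 6.804°, 0.230°, 27.763°.
Largest gap = 274.193° ⇒ minimal covering band is its complement: 360° − 274.193° = 85.807°.
Band runs from +134.030° eastward to -140.163°, crossing the antimeridian.

85.807°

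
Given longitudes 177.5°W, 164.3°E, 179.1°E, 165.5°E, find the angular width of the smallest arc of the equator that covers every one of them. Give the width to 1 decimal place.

18.2°

Sort the longitudes: -177.5°, +164.3°, +165.5°, +179.1°.
Eastward gaps between consecutive values (wrapping around): 341.8°, 1.2°, 13.6°, 3.4°.
Largest gap = 341.8° ⇒ minimal covering band is its complement: 360° − 341.8° = 18.2°.
Band runs from +164.3° eastward to -177.5°, crossing the antimeridian.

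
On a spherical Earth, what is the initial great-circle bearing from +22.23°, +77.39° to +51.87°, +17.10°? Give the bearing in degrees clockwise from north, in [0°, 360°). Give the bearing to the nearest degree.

319°

Δλ = 17.10 − 77.39 = -60.29°.
θ = atan2( sin Δλ · cos φ₂ , cos φ₁ · sin φ₂ − sin φ₁ · cos φ₂ · cos Δλ )
  = atan2(-0.53628, 0.61237) = -41.210° → normalised to [0°, 360°): 318.790°.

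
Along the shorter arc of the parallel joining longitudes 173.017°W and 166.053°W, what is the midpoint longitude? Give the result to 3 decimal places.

169.535°W

Signed shortest Δλ from -173.017° to -166.053° is +6.964°.
Midpoint longitude = -173.017° + (+6.964°)/2 = -173.017° + 3.482° = -169.535°.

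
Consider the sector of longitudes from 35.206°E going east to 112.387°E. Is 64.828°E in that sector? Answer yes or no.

Yes

Band width going east from +35.206° to +112.387°: ((112.387 − 35.206) mod 360) = 77.181°.
Offset of +64.828° east of the west edge: ((64.828 − 35.206) mod 360) = 29.622°.
29.622° ≤ 77.181° ⇒ inside.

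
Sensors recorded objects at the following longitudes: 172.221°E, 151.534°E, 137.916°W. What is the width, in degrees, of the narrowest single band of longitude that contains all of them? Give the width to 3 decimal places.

70.550°

Sort the longitudes: -137.916°, +151.534°, +172.221°.
Eastward gaps between consecutive values (wrapping around): 289.450°, 20.687°, 49.863°.
Largest gap = 289.450° ⇒ minimal covering band is its complement: 360° − 289.450° = 70.550°.
Band runs from +151.534° eastward to -137.916°, crossing the antimeridian.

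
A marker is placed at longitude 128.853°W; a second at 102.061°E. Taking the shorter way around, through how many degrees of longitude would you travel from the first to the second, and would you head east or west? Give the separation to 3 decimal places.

Raw difference: 102.061 − -128.853 = 230.914°.
Normalise into (−180°, 180°]: 230.914° − 360° = -129.086°.
Negative ⇒ the second point lies to the west; separation 129.086°.

129.086° west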